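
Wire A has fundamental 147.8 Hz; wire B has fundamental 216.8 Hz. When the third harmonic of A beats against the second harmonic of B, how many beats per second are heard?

9.8 Hz

Third harmonic of the first: 3·147.8 = 443.4 Hz.
Second harmonic of the second: 2·216.8 = 433.6 Hz.
f_beat = |443.4 − 433.6| = 9.8 Hz.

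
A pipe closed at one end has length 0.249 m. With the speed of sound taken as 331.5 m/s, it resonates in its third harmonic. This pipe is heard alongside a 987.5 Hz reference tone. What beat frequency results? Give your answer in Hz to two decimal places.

10.99 Hz

Closed pipe (odd harmonics): f_n = n·v/(4L) = 3·331.5/(4·0.249) = 998.4940 Hz.
f_beat = |998.4940 − 987.5| = 10.99 Hz.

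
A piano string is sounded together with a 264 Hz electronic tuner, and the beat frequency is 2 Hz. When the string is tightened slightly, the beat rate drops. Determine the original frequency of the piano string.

|f − 264| = 2, so the piano string was at either 262 Hz or 266 Hz.
Increasing tension raises a string's frequency; the adjustment raises the piano string's frequency.
The beat rate fell, so the adjustment moved the piano string toward 264 Hz — it must have started below the reference.

262 Hz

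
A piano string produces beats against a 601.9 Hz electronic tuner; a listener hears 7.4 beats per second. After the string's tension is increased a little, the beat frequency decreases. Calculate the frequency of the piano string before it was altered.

594.5 Hz

|f − 601.9| = 7.4, so the piano string was at either 594.5 Hz or 609.3 Hz.
Higher tension means higher frequency; the adjustment raises the piano string's frequency.
The beat rate fell, so the adjustment moved the piano string toward 601.9 Hz — it must have started below the reference.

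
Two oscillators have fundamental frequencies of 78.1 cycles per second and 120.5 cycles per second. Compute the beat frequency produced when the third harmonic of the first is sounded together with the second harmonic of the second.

Third harmonic of the first: 3·78.1 = 234.3 Hz.
Second harmonic of the second: 2·120.5 = 241.0 Hz.
f_beat = |234.3 − 241.0| = 6.7 Hz.

6.7 Hz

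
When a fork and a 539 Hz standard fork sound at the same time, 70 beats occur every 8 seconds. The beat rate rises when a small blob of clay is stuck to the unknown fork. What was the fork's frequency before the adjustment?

530.25 Hz

Beat frequency = 70/8 = 8.75 Hz.
|f − 539| = 8.75, so the fork was at either 530.25 Hz or 547.75 Hz.
Adding mass to a fork lowers its frequency; the adjustment lowers the fork's frequency.
The beat rate rose, so the adjustment moved the fork further from 539 Hz — it was already below the reference.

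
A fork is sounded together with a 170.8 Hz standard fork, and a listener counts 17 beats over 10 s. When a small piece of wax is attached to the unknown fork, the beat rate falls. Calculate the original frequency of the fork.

172.5 Hz

Beat frequency = 17/10 = 1.7 Hz.
|f − 170.8| = 1.7, so the fork was at either 169.1 Hz or 172.5 Hz.
Loading a fork with wax lowers its frequency; the adjustment lowers the fork's frequency.
The beat rate fell, so the adjustment moved the fork toward 170.8 Hz — it must have started above the reference.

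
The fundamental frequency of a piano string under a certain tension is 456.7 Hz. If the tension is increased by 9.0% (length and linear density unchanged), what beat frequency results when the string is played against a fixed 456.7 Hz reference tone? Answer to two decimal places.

For a string, f ∝ √T, so the new frequency is 456.7·√1.090 = 476.8088 Hz.
f_beat = |476.8088 − 456.7| = 20.11 Hz.

20.11 Hz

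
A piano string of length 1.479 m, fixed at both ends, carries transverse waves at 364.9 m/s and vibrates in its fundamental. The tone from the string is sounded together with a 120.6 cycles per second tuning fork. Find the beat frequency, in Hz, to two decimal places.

For a string fixed at both ends, f_n = n·v/(2L) = 1·364.9/(2·1.479) = 123.3604 Hz.
f_beat = |123.3604 − 120.6| = 2.76 Hz.

2.76 Hz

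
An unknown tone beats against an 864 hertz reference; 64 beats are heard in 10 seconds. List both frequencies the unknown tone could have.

857.6 Hz or 870.4 Hz

Beat frequency = 64/10 = 6.4 Hz.
|f − 864| = 6.4, so f = 864 ± 6.4.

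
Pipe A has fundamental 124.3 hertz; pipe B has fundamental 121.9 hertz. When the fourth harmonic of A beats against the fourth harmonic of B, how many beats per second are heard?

Fourth harmonic of the first: 4·124.3 = 497.2 Hz.
Fourth harmonic of the second: 4·121.9 = 487.6 Hz.
f_beat = |497.2 − 487.6| = 9.6 Hz.

9.6 Hz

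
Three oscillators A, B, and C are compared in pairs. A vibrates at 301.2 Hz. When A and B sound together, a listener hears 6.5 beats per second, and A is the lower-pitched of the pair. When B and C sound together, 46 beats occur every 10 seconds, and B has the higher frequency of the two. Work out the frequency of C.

B is above A, so f_B = 301.2 + 6.5 = 307.7 Hz.
B–C: Beat frequency = 46/10 = 4.6 Hz.
C is below B, so f_C = 307.7 − 4.6 = 303.1 Hz.

303.1 Hz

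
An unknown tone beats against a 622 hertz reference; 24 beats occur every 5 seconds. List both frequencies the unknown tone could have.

Beat frequency = 24/5 = 4.8 Hz.
|f − 622| = 4.8, so f = 622 ± 4.8.

617.2 Hz or 626.8 Hz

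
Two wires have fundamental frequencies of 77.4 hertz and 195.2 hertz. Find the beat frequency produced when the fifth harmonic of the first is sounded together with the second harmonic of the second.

3.4 Hz

Fifth harmonic of the first: 5·77.4 = 387.0 Hz.
Second harmonic of the second: 2·195.2 = 390.4 Hz.
f_beat = |387.0 − 390.4| = 3.4 Hz.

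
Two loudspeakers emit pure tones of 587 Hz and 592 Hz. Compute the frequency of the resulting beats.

5 Hz

Beats arise from superposition of two nearby frequencies; the beat rate is |f₁ − f₂|.
|587 − 592| = 5 Hz.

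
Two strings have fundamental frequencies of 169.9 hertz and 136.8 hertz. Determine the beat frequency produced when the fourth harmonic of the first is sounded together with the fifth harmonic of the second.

Fourth harmonic of the first: 4·169.9 = 679.6 Hz.
Fifth harmonic of the second: 5·136.8 = 684.0 Hz.
f_beat = |679.6 − 684.0| = 4.4 Hz.

4.4 Hz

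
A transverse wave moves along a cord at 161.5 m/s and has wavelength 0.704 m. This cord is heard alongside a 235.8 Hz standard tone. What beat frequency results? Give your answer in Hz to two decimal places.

Source frequency f = v/λ = 161.5/0.704 = 229.4034 Hz.
f_beat = |229.4034 − 235.8| = 6.40 Hz.

6.40 Hz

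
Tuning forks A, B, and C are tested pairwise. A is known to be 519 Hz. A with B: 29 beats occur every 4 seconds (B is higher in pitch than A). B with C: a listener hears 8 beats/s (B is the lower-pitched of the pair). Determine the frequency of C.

534.25 Hz

A–B: Beat frequency = 29/4 = 7.25 Hz.
B is above A, so f_B = 519 + 7.25 = 526.25 Hz.
C is above B, so f_C = 526.25 + 8 = 534.25 Hz.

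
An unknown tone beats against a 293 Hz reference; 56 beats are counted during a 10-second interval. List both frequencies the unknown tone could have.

Beat frequency = 56/10 = 5.6 Hz.
|f − 293| = 5.6, so f = 293 ± 5.6.

287.4 Hz or 298.6 Hz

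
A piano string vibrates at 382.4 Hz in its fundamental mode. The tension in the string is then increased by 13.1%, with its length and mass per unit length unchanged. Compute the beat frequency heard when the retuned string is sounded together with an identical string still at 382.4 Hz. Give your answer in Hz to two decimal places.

24.28 Hz

For a string, f ∝ √T, so the new frequency is 382.4·√1.131 = 406.6766 Hz.
f_beat = |406.6766 − 382.4| = 24.28 Hz.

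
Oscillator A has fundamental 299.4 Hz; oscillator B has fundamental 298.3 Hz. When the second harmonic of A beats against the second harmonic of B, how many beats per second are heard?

2.2 Hz

Second harmonic of the first: 2·299.4 = 598.8 Hz.
Second harmonic of the second: 2·298.3 = 596.6 Hz.
f_beat = |598.8 − 596.6| = 2.2 Hz.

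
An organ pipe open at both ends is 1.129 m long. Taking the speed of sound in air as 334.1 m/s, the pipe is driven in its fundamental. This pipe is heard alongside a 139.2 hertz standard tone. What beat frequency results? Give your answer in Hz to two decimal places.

Open pipe: f_n = n·v/(2L) = 1·334.1/(2·1.129) = 147.9628 Hz.
f_beat = |147.9628 − 139.2| = 8.76 Hz.

8.76 Hz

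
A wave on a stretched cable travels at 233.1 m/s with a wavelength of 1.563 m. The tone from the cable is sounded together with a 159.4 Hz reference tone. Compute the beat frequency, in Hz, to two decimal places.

10.26 Hz

Source frequency f = v/λ = 233.1/1.563 = 149.1363 Hz.
f_beat = |149.1363 − 159.4| = 10.26 Hz.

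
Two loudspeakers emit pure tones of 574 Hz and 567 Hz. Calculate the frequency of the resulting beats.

7 Hz

f_beat = |f₁ − f₂|.
|574 − 567| = 7 Hz.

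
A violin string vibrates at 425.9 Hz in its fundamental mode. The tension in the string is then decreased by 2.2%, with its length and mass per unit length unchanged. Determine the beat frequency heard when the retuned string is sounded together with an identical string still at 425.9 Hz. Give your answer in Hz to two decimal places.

For a string, f ∝ √T, so the new frequency is 425.9·√0.978 = 421.1890 Hz.
f_beat = |421.1890 − 425.9| = 4.71 Hz.

4.71 Hz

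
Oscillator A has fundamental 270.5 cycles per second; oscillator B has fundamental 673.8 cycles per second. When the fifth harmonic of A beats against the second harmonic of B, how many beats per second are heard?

Fifth harmonic of the first: 5·270.5 = 1352.5 Hz.
Second harmonic of the second: 2·673.8 = 1347.6 Hz.
f_beat = |1352.5 − 1347.6| = 4.9 Hz.

4.9 Hz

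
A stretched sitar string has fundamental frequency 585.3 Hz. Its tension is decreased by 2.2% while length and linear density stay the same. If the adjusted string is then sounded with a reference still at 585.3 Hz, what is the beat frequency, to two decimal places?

For a string, f ∝ √T, so the new frequency is 585.3·√0.978 = 578.8259 Hz.
f_beat = |578.8259 − 585.3| = 6.47 Hz.

6.47 Hz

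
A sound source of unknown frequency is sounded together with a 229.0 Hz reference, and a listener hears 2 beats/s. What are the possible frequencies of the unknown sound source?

227 Hz or 231 Hz

|f − 229.0| = 2, so f = 229.0 ± 2.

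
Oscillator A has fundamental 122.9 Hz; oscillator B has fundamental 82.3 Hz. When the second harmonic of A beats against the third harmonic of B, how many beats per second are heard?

1.1 Hz

Second harmonic of the first: 2·122.9 = 245.8 Hz.
Third harmonic of the second: 3·82.3 = 246.9 Hz.
f_beat = |245.8 − 246.9| = 1.1 Hz.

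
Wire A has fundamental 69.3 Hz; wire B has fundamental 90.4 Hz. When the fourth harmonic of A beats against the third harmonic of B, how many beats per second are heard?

6.0 Hz

Fourth harmonic of the first: 4·69.3 = 277.2 Hz.
Third harmonic of the second: 3·90.4 = 271.2 Hz.
f_beat = |277.2 − 271.2| = 6.0 Hz.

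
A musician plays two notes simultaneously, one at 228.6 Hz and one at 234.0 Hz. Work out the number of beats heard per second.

5.4 Hz

Beats arise from superposition of two nearby frequencies; the beat rate is |f₁ − f₂|.
|228.6 − 234.0| = 5.4 Hz.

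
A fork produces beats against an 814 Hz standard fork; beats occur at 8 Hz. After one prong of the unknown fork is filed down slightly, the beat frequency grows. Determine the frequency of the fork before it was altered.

|f − 814| = 8, so the fork was at either 806 Hz or 822 Hz.
Filing a prong removes mass and raises the fork's frequency; the adjustment raises the fork's frequency.
The beat rate rose, so the adjustment moved the fork further from 814 Hz — it was already above the reference.

822 Hz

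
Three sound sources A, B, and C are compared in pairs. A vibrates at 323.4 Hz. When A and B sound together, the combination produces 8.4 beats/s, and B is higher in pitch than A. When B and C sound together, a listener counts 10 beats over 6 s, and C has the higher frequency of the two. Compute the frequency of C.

B is above A, so f_B = 323.4 + 8.4 = 331.8 Hz.
B–C: Beat frequency = 10/6 = 1.6667 Hz.
C is above B, so f_C = 331.8 + 1.6667 = 333.4667 Hz.

333.4667 Hz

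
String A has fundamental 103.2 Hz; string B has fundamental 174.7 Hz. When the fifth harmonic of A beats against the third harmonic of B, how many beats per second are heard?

Fifth harmonic of the first: 5·103.2 = 516.0 Hz.
Third harmonic of the second: 3·174.7 = 524.1 Hz.
f_beat = |516.0 − 524.1| = 8.1 Hz.

8.1 Hz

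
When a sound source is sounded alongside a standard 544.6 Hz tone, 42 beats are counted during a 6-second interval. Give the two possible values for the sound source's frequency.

537.6 Hz or 551.6 Hz

Beat frequency = 42/6 = 7 Hz.
|f − 544.6| = 7, so f = 544.6 ± 7.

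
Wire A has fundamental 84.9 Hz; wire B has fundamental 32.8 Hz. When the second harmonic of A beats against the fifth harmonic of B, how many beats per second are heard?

5.8 Hz

Second harmonic of the first: 2·84.9 = 169.8 Hz.
Fifth harmonic of the second: 5·32.8 = 164.0 Hz.
f_beat = |169.8 − 164.0| = 5.8 Hz.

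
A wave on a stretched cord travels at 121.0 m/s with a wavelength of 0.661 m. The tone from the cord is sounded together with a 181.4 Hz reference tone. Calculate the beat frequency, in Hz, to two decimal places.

1.66 Hz

Source frequency f = v/λ = 121.0/0.661 = 183.0560 Hz.
f_beat = |183.0560 − 181.4| = 1.66 Hz.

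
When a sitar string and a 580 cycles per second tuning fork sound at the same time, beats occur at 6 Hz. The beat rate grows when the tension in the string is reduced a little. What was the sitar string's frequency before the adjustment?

574 Hz

|f − 580| = 6, so the sitar string was at either 574 Hz or 586 Hz.
Lower tension means lower frequency; the adjustment lowers the sitar string's frequency.
The beat rate rose, so the adjustment moved the sitar string further from 580 Hz — it was already below the reference.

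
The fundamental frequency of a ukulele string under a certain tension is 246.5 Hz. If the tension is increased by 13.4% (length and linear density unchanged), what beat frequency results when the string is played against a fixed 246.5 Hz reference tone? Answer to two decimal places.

For a string, f ∝ √T, so the new frequency is 246.5·√1.134 = 262.4965 Hz.
f_beat = |262.4965 − 246.5| = 16.00 Hz.

16.00 Hz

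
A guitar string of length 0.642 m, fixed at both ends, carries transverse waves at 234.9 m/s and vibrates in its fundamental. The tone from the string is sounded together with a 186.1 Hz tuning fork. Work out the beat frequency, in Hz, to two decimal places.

For a string fixed at both ends, f_n = n·v/(2L) = 1·234.9/(2·0.642) = 182.9439 Hz.
f_beat = |182.9439 − 186.1| = 3.16 Hz.

3.16 Hz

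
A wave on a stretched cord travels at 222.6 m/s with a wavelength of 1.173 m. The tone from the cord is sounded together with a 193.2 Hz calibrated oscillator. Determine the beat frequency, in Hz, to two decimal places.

Source frequency f = v/λ = 222.6/1.173 = 189.7698 Hz.
f_beat = |189.7698 − 193.2| = 3.43 Hz.

3.43 Hz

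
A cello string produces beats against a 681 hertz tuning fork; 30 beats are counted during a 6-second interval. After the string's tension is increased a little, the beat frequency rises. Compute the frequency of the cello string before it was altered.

Beat frequency = 30/6 = 5 Hz.
|f − 681| = 5, so the cello string was at either 676 Hz or 686 Hz.
Higher tension means higher frequency; the adjustment raises the cello string's frequency.
The beat rate rose, so the adjustment moved the cello string further from 681 Hz — it was already above the reference.

686 Hz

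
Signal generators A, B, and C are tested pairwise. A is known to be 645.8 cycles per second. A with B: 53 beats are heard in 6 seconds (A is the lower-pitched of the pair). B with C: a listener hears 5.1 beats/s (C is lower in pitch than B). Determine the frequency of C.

A–B: Beat frequency = 53/6 = 8.8333 Hz.
B is above A, so f_B = 645.8 + 8.8333 = 654.6333 Hz.
C is below B, so f_C = 654.6333 − 5.1 = 649.5333 Hz.

649.5333 Hz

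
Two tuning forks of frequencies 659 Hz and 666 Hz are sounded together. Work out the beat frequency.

f_beat = |f₁ − f₂|.
|659 − 666| = 7 Hz.

7 Hz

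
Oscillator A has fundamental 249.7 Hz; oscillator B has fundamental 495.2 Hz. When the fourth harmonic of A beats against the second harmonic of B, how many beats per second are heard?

Fourth harmonic of the first: 4·249.7 = 998.8 Hz.
Second harmonic of the second: 2·495.2 = 990.4 Hz.
f_beat = |998.8 − 990.4| = 8.4 Hz.

8.4 Hz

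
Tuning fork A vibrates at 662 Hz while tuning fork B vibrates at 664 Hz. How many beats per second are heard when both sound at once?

2 Hz

The beat frequency equals the magnitude of the frequency difference.
|662 − 664| = 2 Hz.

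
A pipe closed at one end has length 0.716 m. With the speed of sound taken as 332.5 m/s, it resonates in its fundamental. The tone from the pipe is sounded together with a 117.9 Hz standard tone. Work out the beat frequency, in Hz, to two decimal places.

1.80 Hz

Closed pipe (odd harmonics): f_n = n·v/(4L) = 1·332.5/(4·0.716) = 116.0964 Hz.
f_beat = |116.0964 − 117.9| = 1.80 Hz.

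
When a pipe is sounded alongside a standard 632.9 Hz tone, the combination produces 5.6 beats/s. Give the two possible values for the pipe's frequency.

627.3 Hz or 638.5 Hz

|f − 632.9| = 5.6, so f = 632.9 ± 5.6.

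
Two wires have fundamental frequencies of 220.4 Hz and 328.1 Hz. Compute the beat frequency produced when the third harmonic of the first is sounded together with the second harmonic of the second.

5.0 Hz

Third harmonic of the first: 3·220.4 = 661.2 Hz.
Second harmonic of the second: 2·328.1 = 656.2 Hz.
f_beat = |661.2 − 656.2| = 5.0 Hz.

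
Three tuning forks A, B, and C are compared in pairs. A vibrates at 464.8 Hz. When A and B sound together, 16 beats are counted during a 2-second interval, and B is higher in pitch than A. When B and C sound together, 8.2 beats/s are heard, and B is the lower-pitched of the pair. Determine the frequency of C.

481 Hz

A–B: Beat frequency = 16/2 = 8 Hz.
B is above A, so f_B = 464.8 + 8 = 472.8 Hz.
C is above B, so f_C = 472.8 + 8.2 = 481 Hz.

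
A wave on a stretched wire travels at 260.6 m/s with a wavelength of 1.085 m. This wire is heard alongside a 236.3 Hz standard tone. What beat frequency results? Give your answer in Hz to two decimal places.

3.88 Hz

Source frequency f = v/λ = 260.6/1.085 = 240.1843 Hz.
f_beat = |240.1843 − 236.3| = 3.88 Hz.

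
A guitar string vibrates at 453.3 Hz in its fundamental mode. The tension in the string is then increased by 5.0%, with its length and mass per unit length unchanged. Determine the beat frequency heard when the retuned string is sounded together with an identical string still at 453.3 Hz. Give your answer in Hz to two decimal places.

11.19 Hz

For a string, f ∝ √T, so the new frequency is 453.3·√1.050 = 464.4943 Hz.
f_beat = |464.4943 − 453.3| = 11.19 Hz.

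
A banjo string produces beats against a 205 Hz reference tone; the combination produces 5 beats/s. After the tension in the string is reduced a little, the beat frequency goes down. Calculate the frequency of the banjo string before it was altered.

|f − 205| = 5, so the banjo string was at either 200 Hz or 210 Hz.
Lower tension means lower frequency; the adjustment lowers the banjo string's frequency.
The beat rate fell, so the adjustment moved the banjo string toward 205 Hz — it must have started above the reference.

210 Hz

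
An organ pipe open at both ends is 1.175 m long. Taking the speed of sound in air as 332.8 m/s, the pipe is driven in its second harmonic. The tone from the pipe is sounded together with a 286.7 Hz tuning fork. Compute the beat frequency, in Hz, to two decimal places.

Open pipe: f_n = n·v/(2L) = 2·332.8/(2·1.175) = 283.2340 Hz.
f_beat = |283.2340 − 286.7| = 3.47 Hz.

3.47 Hz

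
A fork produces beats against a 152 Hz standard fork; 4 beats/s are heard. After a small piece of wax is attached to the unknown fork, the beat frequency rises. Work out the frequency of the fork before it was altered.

|f − 152| = 4, so the fork was at either 148 Hz or 156 Hz.
Loading a fork with wax lowers its frequency; the adjustment lowers the fork's frequency.
The beat rate rose, so the adjustment moved the fork further from 152 Hz — it was already below the reference.

148 Hz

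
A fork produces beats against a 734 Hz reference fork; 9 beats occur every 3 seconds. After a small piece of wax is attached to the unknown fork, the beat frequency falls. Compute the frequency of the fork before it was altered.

Beat frequency = 9/3 = 3 Hz.
|f − 734| = 3, so the fork was at either 731 Hz or 737 Hz.
Loading a fork with wax lowers its frequency; the adjustment lowers the fork's frequency.
The beat rate fell, so the adjustment moved the fork toward 734 Hz — it must have started above the reference.

737 Hz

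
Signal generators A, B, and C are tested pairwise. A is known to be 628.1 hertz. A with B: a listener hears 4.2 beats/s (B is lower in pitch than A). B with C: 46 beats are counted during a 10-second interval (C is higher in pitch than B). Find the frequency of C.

B is below A, so f_B = 628.1 − 4.2 = 623.9 Hz.
B–C: Beat frequency = 46/10 = 4.6 Hz.
C is above B, so f_C = 623.9 + 4.6 = 628.5 Hz.

628.5 Hz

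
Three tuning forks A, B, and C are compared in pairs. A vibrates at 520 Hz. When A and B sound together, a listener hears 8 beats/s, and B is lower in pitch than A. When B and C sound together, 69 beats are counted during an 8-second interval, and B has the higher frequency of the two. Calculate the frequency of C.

B is below A, so f_B = 520 − 8 = 512 Hz.
B–C: Beat frequency = 69/8 = 8.625 Hz.
C is below B, so f_C = 512 − 8.625 = 503.375 Hz.

503.375 Hz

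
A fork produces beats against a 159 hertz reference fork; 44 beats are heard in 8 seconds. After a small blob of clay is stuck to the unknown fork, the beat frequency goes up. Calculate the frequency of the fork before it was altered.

153.5 Hz

Beat frequency = 44/8 = 5.5 Hz.
|f − 159| = 5.5, so the fork was at either 153.5 Hz or 164.5 Hz.
Adding mass to a fork lowers its frequency; the adjustment lowers the fork's frequency.
The beat rate rose, so the adjustment moved the fork further from 159 Hz — it was already below the reference.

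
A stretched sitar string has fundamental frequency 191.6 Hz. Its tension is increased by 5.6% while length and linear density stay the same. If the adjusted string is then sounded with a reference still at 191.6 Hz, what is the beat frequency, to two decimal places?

5.29 Hz

For a string, f ∝ √T, so the new frequency is 191.6·√1.056 = 196.8917 Hz.
f_beat = |196.8917 − 191.6| = 5.29 Hz.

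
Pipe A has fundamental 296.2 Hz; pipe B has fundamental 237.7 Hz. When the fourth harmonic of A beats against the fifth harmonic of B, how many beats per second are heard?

3.7 Hz

Fourth harmonic of the first: 4·296.2 = 1184.8 Hz.
Fifth harmonic of the second: 5·237.7 = 1188.5 Hz.
f_beat = |1184.8 − 1188.5| = 3.7 Hz.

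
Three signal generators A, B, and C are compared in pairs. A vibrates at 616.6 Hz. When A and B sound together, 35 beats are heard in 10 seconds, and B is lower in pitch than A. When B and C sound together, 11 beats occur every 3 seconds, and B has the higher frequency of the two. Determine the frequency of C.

609.4333 Hz

A–B: Beat frequency = 35/10 = 3.5 Hz.
B is below A, so f_B = 616.6 − 3.5 = 613.1 Hz.
B–C: Beat frequency = 11/3 = 3.6667 Hz.
C is below B, so f_C = 613.1 − 3.6667 = 609.4333 Hz.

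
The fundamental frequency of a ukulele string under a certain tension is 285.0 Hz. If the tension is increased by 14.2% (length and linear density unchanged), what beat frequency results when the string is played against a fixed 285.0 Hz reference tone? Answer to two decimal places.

For a string, f ∝ √T, so the new frequency is 285.0·√1.142 = 304.5635 Hz.
f_beat = |304.5635 − 285.0| = 19.56 Hz.

19.56 Hz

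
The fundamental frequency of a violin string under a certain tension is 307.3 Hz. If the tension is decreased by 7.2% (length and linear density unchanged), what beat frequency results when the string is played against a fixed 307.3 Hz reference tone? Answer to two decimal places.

11.27 Hz

For a string, f ∝ √T, so the new frequency is 307.3·√0.928 = 296.0306 Hz.
f_beat = |296.0306 − 307.3| = 11.27 Hz.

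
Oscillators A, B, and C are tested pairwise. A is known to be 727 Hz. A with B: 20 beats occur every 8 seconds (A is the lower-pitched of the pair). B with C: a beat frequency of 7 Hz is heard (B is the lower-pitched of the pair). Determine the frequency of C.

736.5 Hz

A–B: Beat frequency = 20/8 = 2.5 Hz.
B is above A, so f_B = 727 + 2.5 = 729.5 Hz.
C is above B, so f_C = 729.5 + 7 = 736.5 Hz.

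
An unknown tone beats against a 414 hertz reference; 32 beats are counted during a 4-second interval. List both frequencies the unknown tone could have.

406 Hz or 422 Hz

Beat frequency = 32/4 = 8 Hz.
|f − 414| = 8, so f = 414 ± 8.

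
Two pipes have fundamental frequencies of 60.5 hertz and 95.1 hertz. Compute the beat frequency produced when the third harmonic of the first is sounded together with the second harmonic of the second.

Third harmonic of the first: 3·60.5 = 181.5 Hz.
Second harmonic of the second: 2·95.1 = 190.2 Hz.
f_beat = |181.5 − 190.2| = 8.7 Hz.

8.7 Hz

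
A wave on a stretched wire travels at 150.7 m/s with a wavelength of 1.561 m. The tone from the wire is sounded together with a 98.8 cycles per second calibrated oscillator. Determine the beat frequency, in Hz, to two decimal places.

2.26 Hz

Source frequency f = v/λ = 150.7/1.561 = 96.5407 Hz.
f_beat = |96.5407 − 98.8| = 2.26 Hz.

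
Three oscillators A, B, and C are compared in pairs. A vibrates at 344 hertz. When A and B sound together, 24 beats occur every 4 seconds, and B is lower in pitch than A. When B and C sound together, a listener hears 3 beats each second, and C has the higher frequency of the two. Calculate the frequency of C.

A–B: Beat frequency = 24/4 = 6 Hz.
B is below A, so f_B = 344 − 6 = 338 Hz.
C is above B, so f_C = 338 + 3 = 341 Hz.

341 Hz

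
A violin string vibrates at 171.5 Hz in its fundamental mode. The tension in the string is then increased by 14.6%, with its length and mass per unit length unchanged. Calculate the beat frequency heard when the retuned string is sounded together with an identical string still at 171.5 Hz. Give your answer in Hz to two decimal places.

For a string, f ∝ √T, so the new frequency is 171.5·√1.146 = 183.5931 Hz.
f_beat = |183.5931 − 171.5| = 12.09 Hz.

12.09 Hz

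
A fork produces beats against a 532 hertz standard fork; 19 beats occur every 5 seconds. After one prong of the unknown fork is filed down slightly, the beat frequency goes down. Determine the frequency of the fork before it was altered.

Beat frequency = 19/5 = 3.8 Hz.
|f − 532| = 3.8, so the fork was at either 528.2 Hz or 535.8 Hz.
Filing a prong removes mass and raises the fork's frequency; the adjustment raises the fork's frequency.
The beat rate fell, so the adjustment moved the fork toward 532 Hz — it must have started below the reference.

528.2 Hz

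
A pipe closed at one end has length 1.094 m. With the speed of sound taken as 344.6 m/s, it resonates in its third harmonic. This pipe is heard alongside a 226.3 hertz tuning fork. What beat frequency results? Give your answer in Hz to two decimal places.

9.94 Hz

Closed pipe (odd harmonics): f_n = n·v/(4L) = 3·344.6/(4·1.094) = 236.2431 Hz.
f_beat = |236.2431 − 226.3| = 9.94 Hz.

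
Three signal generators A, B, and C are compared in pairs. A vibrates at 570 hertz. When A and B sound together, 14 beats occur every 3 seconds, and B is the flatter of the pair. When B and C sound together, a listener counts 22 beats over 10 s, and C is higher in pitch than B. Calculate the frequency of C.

A–B: Beat frequency = 14/3 = 4.6667 Hz.
B is below A, so f_B = 570 − 4.6667 = 565.3333 Hz.
B–C: Beat frequency = 22/10 = 2.2 Hz.
C is above B, so f_C = 565.3333 + 2.2 = 567.5333 Hz.

567.5333 Hz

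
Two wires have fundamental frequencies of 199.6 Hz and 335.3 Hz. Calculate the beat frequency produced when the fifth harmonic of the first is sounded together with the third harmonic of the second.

7.9 Hz

Fifth harmonic of the first: 5·199.6 = 998.0 Hz.
Third harmonic of the second: 3·335.3 = 1005.9 Hz.
f_beat = |998.0 − 1005.9| = 7.9 Hz.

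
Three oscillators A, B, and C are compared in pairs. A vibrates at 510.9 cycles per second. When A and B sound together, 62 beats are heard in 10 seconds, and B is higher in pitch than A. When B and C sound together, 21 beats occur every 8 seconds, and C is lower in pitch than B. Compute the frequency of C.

514.475 Hz

A–B: Beat frequency = 62/10 = 6.2 Hz.
B is above A, so f_B = 510.9 + 6.2 = 517.1 Hz.
B–C: Beat frequency = 21/8 = 2.625 Hz.
C is below B, so f_C = 517.1 − 2.625 = 514.475 Hz.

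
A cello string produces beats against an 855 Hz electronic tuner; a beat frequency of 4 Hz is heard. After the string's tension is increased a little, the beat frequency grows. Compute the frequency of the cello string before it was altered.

|f − 855| = 4, so the cello string was at either 851 Hz or 859 Hz.
Higher tension means higher frequency; the adjustment raises the cello string's frequency.
The beat rate rose, so the adjustment moved the cello string further from 855 Hz — it was already above the reference.

859 Hz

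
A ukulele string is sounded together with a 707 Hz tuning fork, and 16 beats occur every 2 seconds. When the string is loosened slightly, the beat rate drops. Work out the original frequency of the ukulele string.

715 Hz

Beat frequency = 16/2 = 8 Hz.
|f − 707| = 8, so the ukulele string was at either 699 Hz or 715 Hz.
Reducing tension lowers a string's frequency; the adjustment lowers the ukulele string's frequency.
The beat rate fell, so the adjustment moved the ukulele string toward 707 Hz — it must have started above the reference.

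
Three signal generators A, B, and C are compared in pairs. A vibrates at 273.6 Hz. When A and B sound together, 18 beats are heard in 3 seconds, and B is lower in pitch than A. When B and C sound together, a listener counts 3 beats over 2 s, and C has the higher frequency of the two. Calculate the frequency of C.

A–B: Beat frequency = 18/3 = 6 Hz.
B is below A, so f_B = 273.6 − 6 = 267.6 Hz.
B–C: Beat frequency = 3/2 = 1.5 Hz.
C is above B, so f_C = 267.6 + 1.5 = 269.1 Hz.

269.1 Hz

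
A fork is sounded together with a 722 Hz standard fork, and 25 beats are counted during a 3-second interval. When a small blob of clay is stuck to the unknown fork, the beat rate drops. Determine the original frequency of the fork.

Beat frequency = 25/3 = 8.3333 Hz.
|f − 722| = 8.3333, so the fork was at either 713.6667 Hz or 730.3333 Hz.
Adding mass to a fork lowers its frequency; the adjustment lowers the fork's frequency.
The beat rate fell, so the adjustment moved the fork toward 722 Hz — it must have started above the reference.

730.3333 Hz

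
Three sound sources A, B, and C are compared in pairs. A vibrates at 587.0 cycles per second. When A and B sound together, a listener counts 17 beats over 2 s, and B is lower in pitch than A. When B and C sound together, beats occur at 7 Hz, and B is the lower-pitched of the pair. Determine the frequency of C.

585.5 Hz

A–B: Beat frequency = 17/2 = 8.5 Hz.
B is below A, so f_B = 587.0 − 8.5 = 578.5 Hz.
C is above B, so f_C = 578.5 + 7 = 585.5 Hz.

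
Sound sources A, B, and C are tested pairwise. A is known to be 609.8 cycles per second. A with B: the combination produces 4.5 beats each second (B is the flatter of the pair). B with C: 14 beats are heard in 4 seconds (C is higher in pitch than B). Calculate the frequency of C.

608.8 Hz

B is below A, so f_B = 609.8 − 4.5 = 605.3 Hz.
B–C: Beat frequency = 14/4 = 3.5 Hz.
C is above B, so f_C = 605.3 + 3.5 = 608.8 Hz.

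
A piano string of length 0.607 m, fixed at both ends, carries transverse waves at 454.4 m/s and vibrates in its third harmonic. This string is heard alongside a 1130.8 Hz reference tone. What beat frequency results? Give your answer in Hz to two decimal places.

For a string fixed at both ends, f_n = n·v/(2L) = 3·454.4/(2·0.607) = 1122.8995 Hz.
f_beat = |1122.8995 − 1130.8| = 7.90 Hz.

7.90 Hz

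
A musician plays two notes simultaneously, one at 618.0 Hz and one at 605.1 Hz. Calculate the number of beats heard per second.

12.9 Hz

The beat frequency equals the magnitude of the frequency difference.
|618.0 − 605.1| = 12.9 Hz.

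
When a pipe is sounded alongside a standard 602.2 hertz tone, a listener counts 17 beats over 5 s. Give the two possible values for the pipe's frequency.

Beat frequency = 17/5 = 3.4 Hz.
|f − 602.2| = 3.4, so f = 602.2 ± 3.4.

598.8 Hz or 605.6 Hz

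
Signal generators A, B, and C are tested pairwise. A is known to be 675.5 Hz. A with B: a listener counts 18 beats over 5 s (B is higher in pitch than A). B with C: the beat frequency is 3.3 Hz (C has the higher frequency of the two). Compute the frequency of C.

682.4 Hz

A–B: Beat frequency = 18/5 = 3.6 Hz.
B is above A, so f_B = 675.5 + 3.6 = 679.1 Hz.
C is above B, so f_C = 679.1 + 3.3 = 682.4 Hz.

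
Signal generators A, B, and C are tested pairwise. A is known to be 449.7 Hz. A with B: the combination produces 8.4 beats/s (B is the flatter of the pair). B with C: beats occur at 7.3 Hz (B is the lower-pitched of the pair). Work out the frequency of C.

448.6 Hz

B is below A, so f_B = 449.7 − 8.4 = 441.3 Hz.
C is above B, so f_C = 441.3 + 7.3 = 448.6 Hz.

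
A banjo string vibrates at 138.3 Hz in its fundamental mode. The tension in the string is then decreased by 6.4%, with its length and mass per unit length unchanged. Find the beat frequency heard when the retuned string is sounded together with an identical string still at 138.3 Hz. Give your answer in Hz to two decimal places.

For a string, f ∝ √T, so the new frequency is 138.3·√0.936 = 133.8012 Hz.
f_beat = |133.8012 − 138.3| = 4.50 Hz.

4.50 Hz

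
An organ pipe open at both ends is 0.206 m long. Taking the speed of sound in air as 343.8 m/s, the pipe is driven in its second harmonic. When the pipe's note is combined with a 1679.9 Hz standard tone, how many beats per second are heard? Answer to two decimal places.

Open pipe: f_n = n·v/(2L) = 2·343.8/(2·0.206) = 1668.9320 Hz.
f_beat = |1668.9320 − 1679.9| = 10.97 Hz.

10.97 Hz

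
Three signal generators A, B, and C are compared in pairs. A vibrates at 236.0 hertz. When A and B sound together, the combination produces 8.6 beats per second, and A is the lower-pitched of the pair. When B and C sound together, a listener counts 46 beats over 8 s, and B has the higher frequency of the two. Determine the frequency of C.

238.85 Hz

B is above A, so f_B = 236.0 + 8.6 = 244.6 Hz.
B–C: Beat frequency = 46/8 = 5.75 Hz.
C is below B, so f_C = 244.6 − 5.75 = 238.85 Hz.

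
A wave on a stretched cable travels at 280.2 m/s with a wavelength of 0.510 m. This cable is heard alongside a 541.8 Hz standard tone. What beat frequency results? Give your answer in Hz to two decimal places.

7.61 Hz

Source frequency f = v/λ = 280.2/0.510 = 549.4118 Hz.
f_beat = |549.4118 − 541.8| = 7.61 Hz.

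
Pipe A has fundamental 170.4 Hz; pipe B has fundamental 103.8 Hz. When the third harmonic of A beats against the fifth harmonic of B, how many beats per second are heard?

7.8 Hz

Third harmonic of the first: 3·170.4 = 511.2 Hz.
Fifth harmonic of the second: 5·103.8 = 519.0 Hz.
f_beat = |511.2 − 519.0| = 7.8 Hz.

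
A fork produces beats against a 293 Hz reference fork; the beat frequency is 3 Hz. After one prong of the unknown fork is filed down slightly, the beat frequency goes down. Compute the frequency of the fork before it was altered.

290 Hz

|f − 293| = 3, so the fork was at either 290 Hz or 296 Hz.
Filing a prong removes mass and raises the fork's frequency; the adjustment raises the fork's frequency.
The beat rate fell, so the adjustment moved the fork toward 293 Hz — it must have started below the reference.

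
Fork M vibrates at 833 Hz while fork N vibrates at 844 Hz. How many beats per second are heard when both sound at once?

Beats arise from superposition of two nearby frequencies; the beat rate is |f₁ − f₂|.
|833 − 844| = 11 Hz.

11 Hz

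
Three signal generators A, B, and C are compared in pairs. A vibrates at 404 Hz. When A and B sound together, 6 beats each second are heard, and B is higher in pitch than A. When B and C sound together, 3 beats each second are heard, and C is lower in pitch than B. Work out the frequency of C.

B is above A, so f_B = 404 + 6 = 410 Hz.
C is below B, so f_C = 410 − 3 = 407 Hz.

407 Hz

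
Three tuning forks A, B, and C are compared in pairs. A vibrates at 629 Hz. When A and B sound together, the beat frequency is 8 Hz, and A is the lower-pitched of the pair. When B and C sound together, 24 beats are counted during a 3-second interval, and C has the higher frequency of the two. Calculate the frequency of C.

645 Hz

B is above A, so f_B = 629 + 8 = 637 Hz.
B–C: Beat frequency = 24/3 = 8 Hz.
C is above B, so f_C = 637 + 8 = 645 Hz.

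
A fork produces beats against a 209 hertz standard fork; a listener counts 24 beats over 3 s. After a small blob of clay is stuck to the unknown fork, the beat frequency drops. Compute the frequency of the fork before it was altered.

Beat frequency = 24/3 = 8 Hz.
|f − 209| = 8, so the fork was at either 201 Hz or 217 Hz.
Adding mass to a fork lowers its frequency; the adjustment lowers the fork's frequency.
The beat rate fell, so the adjustment moved the fork toward 209 Hz — it must have started above the reference.

217 Hz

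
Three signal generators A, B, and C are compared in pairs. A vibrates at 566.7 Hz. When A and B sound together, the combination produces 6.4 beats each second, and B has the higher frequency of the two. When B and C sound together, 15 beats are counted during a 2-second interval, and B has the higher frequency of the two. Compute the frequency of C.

565.6 Hz

B is above A, so f_B = 566.7 + 6.4 = 573.1 Hz.
B–C: Beat frequency = 15/2 = 7.5 Hz.
C is below B, so f_C = 573.1 − 7.5 = 565.6 Hz.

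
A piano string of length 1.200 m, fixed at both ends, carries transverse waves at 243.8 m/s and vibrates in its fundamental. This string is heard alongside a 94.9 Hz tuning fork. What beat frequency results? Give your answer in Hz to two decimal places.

For a string fixed at both ends, f_n = n·v/(2L) = 1·243.8/(2·1.200) = 101.5833 Hz.
f_beat = |101.5833 − 94.9| = 6.68 Hz.

6.68 Hz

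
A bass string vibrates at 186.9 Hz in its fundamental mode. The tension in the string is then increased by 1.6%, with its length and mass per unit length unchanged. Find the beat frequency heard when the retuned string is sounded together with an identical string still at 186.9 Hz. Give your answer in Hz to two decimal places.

For a string, f ∝ √T, so the new frequency is 186.9·√1.016 = 188.3893 Hz.
f_beat = |188.3893 − 186.9| = 1.49 Hz.

1.49 Hz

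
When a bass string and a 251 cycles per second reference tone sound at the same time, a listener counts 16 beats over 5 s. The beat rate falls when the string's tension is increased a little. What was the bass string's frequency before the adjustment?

247.8 Hz

Beat frequency = 16/5 = 3.2 Hz.
|f − 251| = 3.2, so the bass string was at either 247.8 Hz or 254.2 Hz.
Higher tension means higher frequency; the adjustment raises the bass string's frequency.
The beat rate fell, so the adjustment moved the bass string toward 251 Hz — it must have started below the reference.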